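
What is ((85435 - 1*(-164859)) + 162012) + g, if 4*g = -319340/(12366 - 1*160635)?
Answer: 61132278149/148269 ≈ 4.1231e+5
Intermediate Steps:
g = 79835/148269 (g = (-319340/(12366 - 1*160635))/4 = (-319340/(12366 - 160635))/4 = (-319340/(-148269))/4 = (-319340*(-1/148269))/4 = (1/4)*(319340/148269) = 79835/148269 ≈ 0.53845)
((85435 - 1*(-164859)) + 162012) + g = ((85435 - 1*(-164859)) + 162012) + 79835/148269 = ((85435 + 164859) + 162012) + 79835/148269 = (250294 + 162012) + 79835/148269 = 412306 + 79835/148269 = 61132278149/148269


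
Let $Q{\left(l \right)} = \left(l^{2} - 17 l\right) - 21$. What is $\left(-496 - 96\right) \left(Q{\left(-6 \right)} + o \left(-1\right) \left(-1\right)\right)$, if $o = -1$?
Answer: $-68672$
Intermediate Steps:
$Q{\left(l \right)} = -21 + l^{2} - 17 l$
$\left(-496 - 96\right) \left(Q{\left(-6 \right)} + o \left(-1\right) \left(-1\right)\right) = \left(-496 - 96\right) \left(\left(-21 + \left(-6\right)^{2} - -102\right) + \left(-1\right) \left(-1\right) \left(-1\right)\right) = - 592 \left(\left(-21 + 36 + 102\right) + 1 \left(-1\right)\right) = - 592 \left(117 - 1\right) = \left(-592\right) 116 = -68672$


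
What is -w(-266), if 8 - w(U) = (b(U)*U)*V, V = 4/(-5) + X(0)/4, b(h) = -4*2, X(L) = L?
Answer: -8552/5 ≈ -1710.4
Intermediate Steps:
b(h) = -8
V = -⅘ (V = 4/(-5) + 0/4 = 4*(-⅕) + 0*(¼) = -⅘ + 0 = -⅘ ≈ -0.80000)
w(U) = 8 - 32*U/5 (w(U) = 8 - (-8*U)*(-4)/5 = 8 - 32*U/5)
-w(-266) = -(8 - 32/5*(-266)) = -(8 + 8512/5) = -1*8552/5 = -8552/5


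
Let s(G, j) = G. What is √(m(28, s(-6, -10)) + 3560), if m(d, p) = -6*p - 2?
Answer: √3594 ≈ 59.950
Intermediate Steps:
m(d, p) = -2 - 6*p
√(m(28, s(-6, -10)) + 3560) = √((-2 - 6*(-6)) + 3560) = √((-2 + 36) + 3560) = √(34 + 3560) = √3594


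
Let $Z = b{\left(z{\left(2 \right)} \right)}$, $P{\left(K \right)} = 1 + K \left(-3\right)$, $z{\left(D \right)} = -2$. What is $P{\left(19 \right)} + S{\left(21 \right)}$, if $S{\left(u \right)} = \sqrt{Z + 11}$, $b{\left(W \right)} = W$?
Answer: $-53$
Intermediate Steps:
$P{\left(K \right)} = 1 - 3 K$
$Z = -2$
$S{\left(u \right)} = 3$ ($S{\left(u \right)} = \sqrt{-2 + 11} = \sqrt{9} = 3$)
$P{\left(19 \right)} + S{\left(21 \right)} = \left(1 - 57\right) + 3 = -56 + 3 = -53$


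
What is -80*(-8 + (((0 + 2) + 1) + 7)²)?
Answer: -7360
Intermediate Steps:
-80*(-8 + (((0 + 2) + 1) + 7)²) = -80*(-8 + ((2 + 1) + 7)²) = -80*(-8 + (3 + 7)²) = -80*(-8 + 10²) = -80*(-8 + 100) = -80*92 = -7360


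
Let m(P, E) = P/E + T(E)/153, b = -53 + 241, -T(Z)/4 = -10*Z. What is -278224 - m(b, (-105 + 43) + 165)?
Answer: -4384985140/15759 ≈ -2.7825e+5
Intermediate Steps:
T(Z) = 40*Z (T(Z) = -(-40)*Z = 40*Z)
b = 188
m(P, E) = 40*E/153 + P/E (m(P, E) = P/E + (40*E)/153 = P/E + (40*E)*(1/153) = P/E + 40*E/153 = 40*E/153 + P/E)
-278224 - m(b, (-105 + 43) + 165) = -278224 - (40*((-105 + 43) + 165)/153 + 188/((-105 + 43) + 165)) = -278224 - (40*(-62 + 165)/153 + 188/(-62 + 165)) = -278224 - ((40/153)*103 + 188/103) = -278224 - (4120/153 + 188*(1/103)) = -278224 - (4120/153 + 188/103) = -278224 - 1*453124/15759 = -278224 - 453124/15759 = -4384985140/15759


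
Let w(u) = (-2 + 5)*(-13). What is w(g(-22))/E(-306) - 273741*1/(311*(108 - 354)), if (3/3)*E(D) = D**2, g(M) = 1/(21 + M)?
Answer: 1423834919/397984212 ≈ 3.5776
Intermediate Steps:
w(u) = -39 (w(u) = 3*(-13) = -39)
E(D) = D**2
w(g(-22))/E(-306) - 273741*1/(311*(108 - 354)) = -39/((-306)**2) - 273741*1/(311*(108 - 354)) = -39/93636 - 273741/(311*(-246)) = -39*1/93636 - 273741/(-76506) = -13/31212 - 273741*(-1/76506) = -13/31212 + 91247/25502 = 1423834919/397984212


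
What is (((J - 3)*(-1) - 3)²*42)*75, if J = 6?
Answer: 113400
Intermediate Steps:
(((J - 3)*(-1) - 3)²*42)*75 = (((6 - 3)*(-1) - 3)²*42)*75 = ((3*(-1) - 3)²*42)*75 = ((-3 - 3)²*42)*75 = ((-6)²*42)*75 = (36*42)*75 = 1512*75 = 113400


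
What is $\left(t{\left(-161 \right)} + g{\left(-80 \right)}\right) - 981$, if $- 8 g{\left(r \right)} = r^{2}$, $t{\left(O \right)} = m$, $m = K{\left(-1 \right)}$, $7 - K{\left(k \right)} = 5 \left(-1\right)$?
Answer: $-1769$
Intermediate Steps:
$K{\left(k \right)} = 12$ ($K{\left(k \right)} = 7 - 5 \left(-1\right) = 7 - -5 = 7 + 5 = 12$)
$m = 12$
$t{\left(O \right)} = 12$
$g{\left(r \right)} = - \frac{r^{2}}{8}$
$\left(t{\left(-161 \right)} + g{\left(-80 \right)}\right) - 981 = \left(12 - \frac{\left(-80\right)^{2}}{8}\right) - 981 = \left(12 - 800\right) - 981 = -788 - 981 = -1769$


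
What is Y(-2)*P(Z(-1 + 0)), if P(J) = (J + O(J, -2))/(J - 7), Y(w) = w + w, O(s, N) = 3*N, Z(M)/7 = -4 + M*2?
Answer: -192/49 ≈ -3.9184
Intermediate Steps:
Z(M) = -28 + 14*M (Z(M) = 7*(-4 + M*2) = 7*(-4 + 2*M) = -28 + 14*M)
Y(w) = 2*w
P(J) = (-6 + J)/(-7 + J) (P(J) = (J + 3*(-2))/(J - 7) = (J - 6)/(-7 + J) = (-6 + J)/(-7 + J))
Y(-2)*P(Z(-1 + 0)) = (2*(-2))*((-6 + (-28 + 14*(-1 + 0)))/(-7 + (-28 + 14*(-1 + 0)))) = -4*(-6 + (-28 + 14*(-1)))/(-7 + (-28 + 14*(-1))) = -4*(-6 + (-28 - 14))/(-7 + (-28 - 14)) = -4*(-6 - 42)/(-7 - 42) = -4*(-48)/(-49) = -(-4)*(-48)/49 = -4*48/49 = -192/49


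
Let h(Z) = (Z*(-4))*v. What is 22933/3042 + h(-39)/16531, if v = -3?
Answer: 377681767/50287302 ≈ 7.5105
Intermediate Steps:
h(Z) = 12*Z (h(Z) = (Z*(-4))*(-3) = -4*Z*(-3) = 12*Z)
22933/3042 + h(-39)/16531 = 22933/3042 + (12*(-39))/16531 = 22933*(1/3042) - 468*1/16531 = 22933/3042 - 468/16531 = 377681767/50287302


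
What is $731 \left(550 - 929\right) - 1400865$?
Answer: $-1677914$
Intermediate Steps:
$731 \left(550 - 929\right) - 1400865 = 731 \left(-379\right) - 1400865 = -277049 - 1400865 = -1677914$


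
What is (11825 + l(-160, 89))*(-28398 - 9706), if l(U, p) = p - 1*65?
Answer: -451494296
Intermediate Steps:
l(U, p) = -65 + p (l(U, p) = p - 65 = -65 + p)
(11825 + l(-160, 89))*(-28398 - 9706) = (11825 + (-65 + 89))*(-28398 - 9706) = (11825 + 24)*(-38104) = 11849*(-38104) = -451494296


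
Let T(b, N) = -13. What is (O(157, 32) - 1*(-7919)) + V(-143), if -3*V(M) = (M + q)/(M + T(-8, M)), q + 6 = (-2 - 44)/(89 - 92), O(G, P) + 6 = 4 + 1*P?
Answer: 11159995/1404 ≈ 7948.7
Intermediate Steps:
O(G, P) = -2 + P (O(G, P) = -6 + (4 + 1*P) = -6 + (4 + P) = -2 + P)
q = 28/3 (q = -6 + (-2 - 44)/(89 - 92) = -6 - 46/(-3) = -6 - 46*(-1/3) = -6 + 46/3 = 28/3 ≈ 9.3333)
V(M) = -(28/3 + M)/(3*(-13 + M)) (V(M) = -(M + 28/3)/(3*(M - 13)) = -(28/3 + M)/(3*(-13 + M)))
(O(157, 32) - 1*(-7919)) + V(-143) = ((-2 + 32) - 1*(-7919)) + (-28 - 3*(-143))/(9*(-13 - 143)) = (30 + 7919) + (1/9)*(-28 + 429)/(-156) = 7949 + (1/9)*(-1/156)*401 = 7949 - 401/1404 = 11159995/1404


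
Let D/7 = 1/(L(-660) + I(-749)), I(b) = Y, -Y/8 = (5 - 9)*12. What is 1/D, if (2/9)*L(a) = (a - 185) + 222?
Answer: -4839/14 ≈ -345.64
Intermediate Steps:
L(a) = 333/2 + 9*a/2 (L(a) = 9*((a - 185) + 222)/2 = 9*((-185 + a) + 222)/2 = 9*(37 + a)/2 = 333/2 + 9*a/2)
Y = 384 (Y = -8*(5 - 9)*12 = -(-32)*12 = -8*(-48) = 384)
I(b) = 384
D = -14/4839 (D = 7/((333/2 + (9/2)*(-660)) + 384) = 7/((333/2 - 2970) + 384) = 7/(-5607/2 + 384) = 7/(-4839/2) = 7*(-2/4839) = -14/4839 ≈ -0.0028932)
1/D = 1/(-14/4839) = -4839/14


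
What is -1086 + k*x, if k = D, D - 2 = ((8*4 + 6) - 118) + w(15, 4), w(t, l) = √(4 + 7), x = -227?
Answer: 16620 - 227*√11 ≈ 15867.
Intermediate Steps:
w(t, l) = √11
D = -78 + √11 (D = 2 + (((8*4 + 6) - 118) + √11) = 2 + (((32 + 6) - 118) + √11) = 2 + ((38 - 118) + √11) = 2 + (-80 + √11) = -78 + √11 ≈ -74.683)
k = -78 + √11 ≈ -74.683
-1086 + k*x = -1086 + (-78 + √11)*(-227) = -1086 + (17706 - 227*√11) = 16620 - 227*√11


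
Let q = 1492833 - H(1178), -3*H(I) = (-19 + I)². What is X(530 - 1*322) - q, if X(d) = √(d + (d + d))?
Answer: -5821780/3 + 4*√39 ≈ -1.9406e+6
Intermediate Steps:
H(I) = -(-19 + I)²/3
X(d) = √3*√d (X(d) = √(d + 2*d) = √(3*d) = √3*√d)
q = 5821780/3 (q = 1492833 - (-1)*(-19 + 1178)²/3 = 1492833 - (-1)*1159²/3 = 1492833 - (-1)*1343281/3 = 1492833 - 1*(-1343281/3) = 1492833 + 1343281/3 = 5821780/3 ≈ 1.9406e+6)
X(530 - 1*322) - q = √3*√(530 - 1*322) - 1*5821780/3 = √3*√(530 - 322) - 5821780/3 = √3*√208 - 5821780/3 = √3*(4*√13) - 5821780/3 = 4*√39 - 5821780/3 = -5821780/3 + 4*√39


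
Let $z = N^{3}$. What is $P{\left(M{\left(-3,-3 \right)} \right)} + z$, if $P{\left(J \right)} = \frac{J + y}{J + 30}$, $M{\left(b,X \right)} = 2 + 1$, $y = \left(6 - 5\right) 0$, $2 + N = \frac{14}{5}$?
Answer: $\frac{829}{1375} \approx 0.60291$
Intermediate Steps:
$N = \frac{4}{5}$ ($N = -2 + \frac{14}{5} = \frac{4}{5} \approx 0.8$)
$y = 0$ ($y = 1 \cdot 0 = 0$)
$M{\left(b,X \right)} = 3$
$z = \frac{64}{125}$ ($z = \left(\frac{4}{5}\right)^{3} = \frac{64}{125} \approx 0.512$)
$P{\left(J \right)} = \frac{J}{30 + J}$ ($P{\left(J \right)} = \frac{J + 0}{J + 30} = \frac{J}{30 + J}$)
$P{\left(M{\left(-3,-3 \right)} \right)} + z = \frac{3}{30 + 3} + \frac{64}{125} = \frac{3}{33} + \frac{64}{125} = 3 \cdot \frac{1}{33} + \frac{64}{125} = \frac{1}{11} + \frac{64}{125} = \frac{829}{1375}$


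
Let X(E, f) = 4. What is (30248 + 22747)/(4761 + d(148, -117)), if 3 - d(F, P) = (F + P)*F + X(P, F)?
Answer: 52995/172 ≈ 308.11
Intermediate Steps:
d(F, P) = -1 - F*(F + P) (d(F, P) = 3 - ((F + P)*F + 4) = 3 - (F*(F + P) + 4) = 3 - (4 + F*(F + P)) = 3 + (-4 - F*(F + P)) = -1 - F*(F + P))
(30248 + 22747)/(4761 + d(148, -117)) = (30248 + 22747)/(4761 + (-1 - 1*148² - 1*148*(-117))) = 52995/(4761 + (-1 - 1*21904 + 17316)) = 52995/(4761 + (-1 - 21904 + 17316)) = 52995/(4761 - 4589) = 52995/172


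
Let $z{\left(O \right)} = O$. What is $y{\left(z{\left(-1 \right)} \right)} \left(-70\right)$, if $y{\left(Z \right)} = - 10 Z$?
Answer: $-700$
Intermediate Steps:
$y{\left(z{\left(-1 \right)} \right)} \left(-70\right) = \left(-10\right) \left(-1\right) \left(-70\right) = 10 \left(-70\right) = -700$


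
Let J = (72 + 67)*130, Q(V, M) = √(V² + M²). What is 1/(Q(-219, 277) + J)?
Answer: 1807/32640021 - √124690/326400210 ≈ 5.4280e-5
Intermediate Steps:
Q(V, M) = √(M² + V²)
J = 18070 (J = 139*130 = 18070)
1/(Q(-219, 277) + J) = 1/(√(277² + (-219)²) + 18070) = 1/(√(76729 + 47961) + 18070) = 1/(√124690 + 18070) = 1/(18070 + √124690)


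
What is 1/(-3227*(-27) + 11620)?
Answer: 1/98749 ≈ 1.0127e-5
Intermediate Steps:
1/(-3227*(-27) + 11620) = 1/(87129 + 11620) = 1/98749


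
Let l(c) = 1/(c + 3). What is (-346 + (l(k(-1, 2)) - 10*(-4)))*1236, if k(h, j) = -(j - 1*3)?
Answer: -377907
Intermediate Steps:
k(h, j) = 3 - j (k(h, j) = -(j - 3) = -(-3 + j) = 3 - j)
l(c) = 1/(3 + c)
(-346 + (l(k(-1, 2)) - 10*(-4)))*1236 = (-346 + (1/(3 + (3 - 1*2)) - 10*(-4)))*1236 = (-346 + (1/(3 + (3 - 2)) + 40))*1236 = (-346 + (1/(3 + 1) + 40))*1236 = (-346 + (1/4 + 40))*1236 = (-346 + 161/4)*1236 = -1223/4*1236 = -377907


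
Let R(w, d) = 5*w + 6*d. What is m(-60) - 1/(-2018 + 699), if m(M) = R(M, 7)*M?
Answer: 20418121/1319 ≈ 15480.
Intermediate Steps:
m(M) = M*(42 + 5*M) (m(M) = (5*M + 6*7)*M = (5*M + 42)*M = (42 + 5*M)*M = M*(42 + 5*M))
m(-60) - 1/(-2018 + 699) = -60*(42 + 5*(-60)) - 1/(-2018 + 699) = -60*(42 - 300) - 1/(-1319) = -60*(-258) - 1*(-1/1319) = 15480 + 1/1319 = 20418121/1319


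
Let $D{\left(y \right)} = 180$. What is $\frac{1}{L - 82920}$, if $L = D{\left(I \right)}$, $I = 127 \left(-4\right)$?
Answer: $- \frac{1}{82740} \approx -1.2086 \cdot 10^{-5}$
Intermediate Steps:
$I = -508$
$L = 180$
$\frac{1}{L - 82920} = \frac{1}{180 - 82920} = \frac{1}{-82740} = - \frac{1}{82740}$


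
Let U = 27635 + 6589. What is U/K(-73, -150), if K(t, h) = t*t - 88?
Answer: 11408/1747 ≈ 6.5301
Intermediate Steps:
U = 34224
K(t, h) = -88 + t**2 (K(t, h) = t**2 - 88 = -88 + t**2)
U/K(-73, -150) = 34224/(-88 + (-73)**2) = 34224/(-88 + 5329) = 34224/5241 = 34224*(1/5241) = 11408/1747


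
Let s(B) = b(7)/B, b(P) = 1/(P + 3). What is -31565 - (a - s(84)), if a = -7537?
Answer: -20183519/840 ≈ -24028.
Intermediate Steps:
b(P) = 1/(3 + P)
s(B) = 1/(10*B) (s(B) = 1/((3 + 7)*B) = 1/(10*B))
-31565 - (a - s(84)) = -31565 - (-7537 - 1/(10*84)) = -31565 - (-7537 - 1*1/840) = -31565 - (-7537 - 1/840) = -31565 - 1*(-6331081/840) = -31565 + 6331081/840 = -20183519/840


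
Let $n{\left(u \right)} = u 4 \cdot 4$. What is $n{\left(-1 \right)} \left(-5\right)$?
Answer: $80$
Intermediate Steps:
$n{\left(u \right)} = 16 u$ ($n{\left(u \right)} = 4 u 4 = 16 u$)
$n{\left(-1 \right)} \left(-5\right) = 16 \left(-1\right) \left(-5\right) = \left(-16\right) \left(-5\right) = 80$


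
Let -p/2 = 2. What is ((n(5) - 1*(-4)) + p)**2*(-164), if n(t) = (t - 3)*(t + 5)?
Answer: -65600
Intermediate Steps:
p = -4 (p = -2*2 = -4)
n(t) = (-3 + t)*(5 + t)
((n(5) - 1*(-4)) + p)**2*(-164) = (((-15 + 5**2 + 2*5) - 1*(-4)) - 4)**2*(-164) = (((-15 + 25 + 10) + 4) - 4)**2*(-164) = ((20 + 4) - 4)**2*(-164) = (24 - 4)**2*(-164) = 20**2*(-164) = 400*(-164) = -65600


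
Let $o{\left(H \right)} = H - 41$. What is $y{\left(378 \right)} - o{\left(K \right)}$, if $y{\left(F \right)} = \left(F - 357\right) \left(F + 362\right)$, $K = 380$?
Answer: $15201$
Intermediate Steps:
$o{\left(H \right)} = -41 + H$ ($o{\left(H \right)} = H - 41 = -41 + H$)
$y{\left(F \right)} = \left(-357 + F\right) \left(362 + F\right)$
$y{\left(378 \right)} - o{\left(K \right)} = \left(-129234 + 378^{2} + 5 \cdot 378\right) - \left(-41 + 380\right) = \left(-129234 + 142884 + 1890\right) - 339 = 15540 - 339 = 15201$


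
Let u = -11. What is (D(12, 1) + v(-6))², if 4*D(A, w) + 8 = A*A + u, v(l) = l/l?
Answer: 16641/16 ≈ 1040.1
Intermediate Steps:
v(l) = 1
D(A, w) = -19/4 + A²/4 (D(A, w) = -2 + (A*A - 11)/4 = -2 + (A² - 11)/4 = -2 + (-11 + A²)/4 = -2 + (-11/4 + A²/4) = -19/4 + A²/4)
(D(12, 1) + v(-6))² = ((-19/4 + (¼)*12²) + 1)² = ((-19/4 + (¼)*144) + 1)² = ((-19/4 + 36) + 1)² = (125/4 + 1)² = (129/4)² = 16641/16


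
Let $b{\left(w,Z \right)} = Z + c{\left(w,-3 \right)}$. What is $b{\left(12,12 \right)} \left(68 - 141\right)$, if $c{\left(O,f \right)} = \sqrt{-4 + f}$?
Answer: $-876 - 73 i \sqrt{7} \approx -876.0 - 193.14 i$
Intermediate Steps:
$b{\left(w,Z \right)} = Z + i \sqrt{7}$ ($b{\left(w,Z \right)} = Z + \sqrt{-4 - 3} = Z + \sqrt{-7} = Z + i \sqrt{7}$)
$b{\left(12,12 \right)} \left(68 - 141\right) = \left(12 + i \sqrt{7}\right) \left(68 - 141\right) = \left(12 + i \sqrt{7}\right) \left(-73\right) = -876 - 73 i \sqrt{7}$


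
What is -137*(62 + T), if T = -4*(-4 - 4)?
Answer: -12878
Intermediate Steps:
T = 32 (T = -4*(-8) = 32)
-137*(62 + T) = -137*(62 + 32) = -137*94 = -12878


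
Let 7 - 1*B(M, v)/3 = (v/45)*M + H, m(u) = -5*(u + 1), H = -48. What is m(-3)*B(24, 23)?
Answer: 1282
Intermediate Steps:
m(u) = -5 - 5*u (m(u) = -5*(1 + u) = -5 - 5*u)
B(M, v) = 165 - M*v/15 (B(M, v) = 21 - 3*((v/45)*M - 48) = 21 - 3*(M*v/45 - 48) = 21 - 3*(-48 + M*v/45) = 21 + (144 - M*v/15) = 165 - M*v/15)
m(-3)*B(24, 23) = (-5 - 5*(-3))*(165 - 1/15*24*23) = (-5 + 15)*(165 - 184/5) = 10*(641/5) = 1282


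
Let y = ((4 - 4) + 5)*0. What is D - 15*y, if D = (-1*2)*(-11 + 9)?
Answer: 4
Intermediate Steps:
D = 4 (D = -2*(-2) = 4)
y = 0 (y = (0 + 5)*0 = 5*0 = 0)
D - 15*y = 4 - 15*0 = 4 + 0 = 4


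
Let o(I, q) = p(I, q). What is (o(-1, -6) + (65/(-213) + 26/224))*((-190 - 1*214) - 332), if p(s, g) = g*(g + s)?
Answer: -45882286/1491 ≈ -30773.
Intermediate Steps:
o(I, q) = q*(I + q) (o(I, q) = q*(q + I) = q*(I + q))
(o(-1, -6) + (65/(-213) + 26/224))*((-190 - 1*214) - 332) = (-6*(-1 - 6) + (65/(-213) + 26/224))*((-190 - 1*214) - 332) = (-6*(-7) + (65*(-1/213) + 26*(1/224)))*((-190 - 214) - 332) = (42 + (-65/213 + 13/112))*(-404 - 332) = (42 - 4511/23856)*(-736) = (997441/23856)*(-736) = -45882286/1491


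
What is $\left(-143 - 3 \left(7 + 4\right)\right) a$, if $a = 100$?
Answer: $-17600$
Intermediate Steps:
$\left(-143 - 3 \left(7 + 4\right)\right) a = \left(-143 - 3 \left(7 + 4\right)\right) 100 = \left(-143 - 33\right) 100 = \left(-176\right) 100 = -17600$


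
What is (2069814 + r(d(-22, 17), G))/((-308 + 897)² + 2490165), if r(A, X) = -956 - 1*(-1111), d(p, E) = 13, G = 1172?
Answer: 2069969/2837086 ≈ 0.72961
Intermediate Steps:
r(A, X) = 155 (r(A, X) = -956 + 1111 = 155)
(2069814 + r(d(-22, 17), G))/((-308 + 897)² + 2490165) = (2069814 + 155)/((-308 + 897)² + 2490165) = 2069969/(589² + 2490165) = 2069969/(346921 + 2490165) = 2069969/2837086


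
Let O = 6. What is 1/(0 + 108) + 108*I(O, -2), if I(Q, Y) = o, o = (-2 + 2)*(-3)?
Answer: 1/108 ≈ 0.0092593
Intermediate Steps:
o = 0 (o = 0*(-3) = 0)
I(Q, Y) = 0
1/(0 + 108) + 108*I(O, -2) = 1/(0 + 108) + 108*0 = 1/108 + 0 = 1/108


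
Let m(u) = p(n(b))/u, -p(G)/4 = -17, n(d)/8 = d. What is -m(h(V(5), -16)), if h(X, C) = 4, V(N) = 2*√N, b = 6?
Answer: -17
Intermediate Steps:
n(d) = 8*d
p(G) = 68 (p(G) = -4*(-17) = 68)
m(u) = 68/u
-m(h(V(5), -16)) = -68/4 = -1*17 = -17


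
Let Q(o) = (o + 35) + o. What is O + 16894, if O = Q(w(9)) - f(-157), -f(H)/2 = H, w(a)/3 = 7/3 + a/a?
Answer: 16635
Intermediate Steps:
w(a) = 10 (w(a) = 3*(7/3 + a/a) = 3*(7*(⅓) + 1) = 3*(7/3 + 1) = 3*(10/3) = 10)
f(H) = -2*H
Q(o) = 35 + 2*o (Q(o) = (35 + o) + o = 35 + 2*o)
O = -259 (O = (35 + 2*10) - (-2)*(-157) = (35 + 20) - 1*314 = 55 - 314 = -259)
O + 16894 = -259 + 16894 = 16635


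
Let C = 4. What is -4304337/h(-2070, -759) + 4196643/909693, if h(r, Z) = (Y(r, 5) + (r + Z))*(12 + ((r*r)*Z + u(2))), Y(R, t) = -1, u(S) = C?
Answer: 12875070852435548473/2790888578395543320 ≈ 4.6133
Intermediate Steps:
u(S) = 4
h(r, Z) = (16 + Z*r**2)*(-1 + Z + r) (h(r, Z) = (-1 + (r + Z))*(12 + ((r*r)*Z + 4)) = (-1 + (Z + r))*(12 + (r**2*Z + 4)) = (-1 + Z + r)*(12 + (Z*r**2 + 4)) = (-1 + Z + r)*(12 + (4 + Z*r**2)) = (-1 + Z + r)*(16 + Z*r**2) = (16 + Z*r**2)*(-1 + Z + r))
-4304337/h(-2070, -759) + 4196643/909693 = -4304337/(-16 + 16*(-759) + 16*(-2070) - 759*(-2070)**3 + (-759)**2*(-2070)**2 - 1*(-759)*(-2070)**2) + 4196643/909693 = -4304337/(-16 - 12144 - 33120 - 759*(-8869743000) + 576081*4284900 - 1*(-759)*4284900) + 4196643*(1/909693) = -4304337/(-16 - 12144 - 33120 + 6732134937000 + 2468449476900 + 3252239100) + 1398881/303231 = -4304337/9203836607720 + 1398881/303231 = 12875070852435548473/2790888578395543320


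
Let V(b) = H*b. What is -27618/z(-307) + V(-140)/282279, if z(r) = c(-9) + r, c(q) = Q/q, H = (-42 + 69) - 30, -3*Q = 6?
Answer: 23388330806/259790773 ≈ 90.028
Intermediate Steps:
Q = -2 (Q = -⅓*6 = -2)
H = -3 (H = 27 - 30 = -3)
c(q) = -2/q
z(r) = 2/9 + r (z(r) = -2/(-9) + r = -2*(-⅑) + r = 2/9 + r)
V(b) = -3*b
-27618/z(-307) + V(-140)/282279 = -27618/(2/9 - 307) - 3*(-140)/282279 = -27618/(-2761/9) + 420*(1/282279) = -27618*(-9/2761) + 140/94093 = 248562/2761 + 140/94093 = 23388330806/259790773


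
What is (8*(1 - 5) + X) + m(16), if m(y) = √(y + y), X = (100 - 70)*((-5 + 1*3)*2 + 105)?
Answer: 2998 + 4*√2 ≈ 3003.7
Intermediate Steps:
X = 3030 (X = 30*((-5 + 3)*2 + 105) = 30*(-2*2 + 105) = 30*(-4 + 105) = 30*101 = 3030)
m(y) = √2*√y (m(y) = √(2*y) = √2*√y)
(8*(1 - 5) + X) + m(16) = (8*(1 - 5) + 3030) + √2*√16 = (8*(-4) + 3030) + √2*4 = (-32 + 3030) + 4*√2 = 2998 + 4*√2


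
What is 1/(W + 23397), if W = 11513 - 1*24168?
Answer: 1/10742 ≈ 9.3093e-5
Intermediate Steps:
W = -12655 (W = 11513 - 24168 = -12655)
1/(W + 23397) = 1/(-12655 + 23397) = 1/10742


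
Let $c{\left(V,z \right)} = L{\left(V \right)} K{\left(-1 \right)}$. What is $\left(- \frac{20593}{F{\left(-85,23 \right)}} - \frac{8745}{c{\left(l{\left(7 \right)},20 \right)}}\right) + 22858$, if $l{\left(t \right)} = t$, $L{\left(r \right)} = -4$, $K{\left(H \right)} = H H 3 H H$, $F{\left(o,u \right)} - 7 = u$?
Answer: $\frac{1374019}{60} \approx 22900.0$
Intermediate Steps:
$F{\left(o,u \right)} = 7 + u$
$K{\left(H \right)} = 3 H^{4}$ ($K{\left(H \right)} = H^{2} \cdot 3 H H = 3 H^{2} H H = 3 H^{3} H = 3 H^{4}$)
$c{\left(V,z \right)} = -12$ ($c{\left(V,z \right)} = - 4 \cdot 3 \left(-1\right)^{4} = - 4 \cdot 3 \cdot 1 = \left(-4\right) 3 = -12$)
$\left(- \frac{20593}{F{\left(-85,23 \right)}} - \frac{8745}{c{\left(l{\left(7 \right)},20 \right)}}\right) + 22858 = \left(- \frac{20593}{7 + 23} - \frac{8745}{-12}\right) + 22858 = \left(- \frac{20593}{30} - - \frac{2915}{4}\right) + 22858 = \left(\left(-20593\right) \frac{1}{30} + \frac{2915}{4}\right) + 22858 = \left(- \frac{20593}{30} + \frac{2915}{4}\right) + 22858 = \frac{2539}{60} + 22858 = \frac{1374019}{60}$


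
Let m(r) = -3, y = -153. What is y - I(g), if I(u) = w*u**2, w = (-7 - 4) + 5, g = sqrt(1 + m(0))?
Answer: -165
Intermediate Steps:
g = I*sqrt(2) (g = sqrt(1 - 3) = sqrt(-2) = I*sqrt(2) ≈ 1.4142*I)
w = -6 (w = -11 + 5 = -6)
I(u) = -6*u**2
y - I(g) = -153 - (-6)*(I*sqrt(2))**2 = -153 - (-6)*(-2) = -153 - 1*12 = -153 - 12 = -165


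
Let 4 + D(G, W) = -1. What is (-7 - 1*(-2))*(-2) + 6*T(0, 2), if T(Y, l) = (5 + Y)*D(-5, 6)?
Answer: -140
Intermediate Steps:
D(G, W) = -5 (D(G, W) = -4 - 1 = -5)
T(Y, l) = -25 - 5*Y (T(Y, l) = (5 + Y)*(-5) = -25 - 5*Y)
(-7 - 1*(-2))*(-2) + 6*T(0, 2) = (-7 - 1*(-2))*(-2) + 6*(-25 - 5*0) = (-7 + 2)*(-2) + 6*(-25 + 0) = -5*(-2) + 6*(-25) = 10 - 150 = -140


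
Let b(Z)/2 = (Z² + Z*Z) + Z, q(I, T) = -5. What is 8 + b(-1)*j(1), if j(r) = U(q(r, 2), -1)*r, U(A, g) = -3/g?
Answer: 14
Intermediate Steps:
j(r) = 3*r (j(r) = (-3/(-1))*r = (-3*(-1))*r = 3*r)
b(Z) = 2*Z + 4*Z² (b(Z) = 2*((Z² + Z*Z) + Z) = 2*((Z² + Z²) + Z) = 2*(2*Z² + Z) = 2*(Z + 2*Z²) = 2*Z + 4*Z²)
8 + b(-1)*j(1) = 8 + (2*(-1)*(1 + 2*(-1)))*(3*1) = 8 + (2*(-1)*(1 - 2))*3 = 8 + (2*(-1)*(-1))*3 = 8 + 2*3 = 8 + 6 = 14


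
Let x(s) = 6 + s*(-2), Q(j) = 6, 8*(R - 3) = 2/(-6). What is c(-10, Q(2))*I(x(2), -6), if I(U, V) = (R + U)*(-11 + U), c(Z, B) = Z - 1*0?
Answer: 1785/4 ≈ 446.25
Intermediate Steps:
R = 71/24 (R = 3 + (2/(-6))/8 = 3 + (2*(-1/6))/8 = 3 + (1/8)*(-1/3) = 3 - 1/24 = 71/24 ≈ 2.9583)
c(Z, B) = Z (c(Z, B) = Z + 0 = Z)
x(s) = 6 - 2*s
I(U, V) = (-11 + U)*(71/24 + U) (I(U, V) = (71/24 + U)*(-11 + U) = (-11 + U)*(71/24 + U))
c(-10, Q(2))*I(x(2), -6) = -10*(-781/24 + (6 - 2*2)**2 - 193*(6 - 2*2)/24) = -10*(-781/24 + (6 - 4)**2 - 193*(6 - 4)/24) = -10*(-781/24 + 2**2 - 193/24*2) = -10*(-781/24 + 4 - 193/12) = -10*(-357/8) = 1785/4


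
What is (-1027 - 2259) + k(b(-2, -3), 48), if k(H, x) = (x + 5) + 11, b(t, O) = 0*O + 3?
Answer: -3222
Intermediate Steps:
b(t, O) = 3 (b(t, O) = 0 + 3 = 3)
k(H, x) = 16 + x (k(H, x) = (5 + x) + 11 = 16 + x)
(-1027 - 2259) + k(b(-2, -3), 48) = (-1027 - 2259) + (16 + 48) = -3286 + 64 = -3222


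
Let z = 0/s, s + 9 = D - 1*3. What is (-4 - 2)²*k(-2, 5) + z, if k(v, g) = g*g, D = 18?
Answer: 900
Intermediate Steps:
s = 6 (s = -9 + (18 - 1*3) = -9 + (18 - 3) = -9 + 15 = 6)
k(v, g) = g²
z = 0 (z = 0/6 = 0*(⅙) = 0)
(-4 - 2)²*k(-2, 5) + z = (-4 - 2)²*5² + 0 = (-6)²*25 + 0 = 36*25 + 0 = 900 + 0 = 900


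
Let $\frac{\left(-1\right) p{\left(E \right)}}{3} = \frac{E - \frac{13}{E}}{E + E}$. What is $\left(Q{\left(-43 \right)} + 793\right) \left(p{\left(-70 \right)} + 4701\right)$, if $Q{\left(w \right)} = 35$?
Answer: $\frac{9533413773}{2450} \approx 3.8912 \cdot 10^{6}$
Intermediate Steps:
$p{\left(E \right)} = - \frac{3 \left(E - \frac{13}{E}\right)}{2 E}$ ($p{\left(E \right)} = - 3 \frac{E - \frac{13}{E}}{E + E} = - 3 \frac{E - \frac{13}{E}}{2 E} = - \frac{3 \left(E - \frac{13}{E}\right)}{2 E}$)
$\left(Q{\left(-43 \right)} + 793\right) \left(p{\left(-70 \right)} + 4701\right) = \left(35 + 793\right) \left(\left(- \frac{3}{2} + \frac{39}{2 \cdot 4900}\right) + 4701\right) = 828 \left(\left(- \frac{3}{2} + \frac{39}{2} \cdot \frac{1}{4900}\right) + 4701\right) = 828 \left(\left(- \frac{3}{2} + \frac{39}{9800}\right) + 4701\right) = 828 \left(- \frac{14661}{9800} + 4701\right) = 828 \cdot \frac{46055139}{9800} = \frac{9533413773}{2450}$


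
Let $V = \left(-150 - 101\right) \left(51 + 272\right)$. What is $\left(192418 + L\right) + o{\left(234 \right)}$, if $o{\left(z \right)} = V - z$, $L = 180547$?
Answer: $291658$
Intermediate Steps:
$V = -81073$ ($V = \left(-251\right) 323 = -81073$)
$o{\left(z \right)} = -81073 - z$
$\left(192418 + L\right) + o{\left(234 \right)} = \left(192418 + 180547\right) - 81307 = 372965 - 81307 = 291658$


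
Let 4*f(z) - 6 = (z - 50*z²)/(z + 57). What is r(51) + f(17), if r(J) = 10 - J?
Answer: -26125/296 ≈ -88.260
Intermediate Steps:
f(z) = 3/2 + (z - 50*z²)/(4*(57 + z)) (f(z) = 3/2 + ((z - 50*z²)/(z + 57))/4 = 3/2 + ((z - 50*z²)/(57 + z))/4 = 3/2 + (z - 50*z²)/(4*(57 + z)))
r(51) + f(17) = (10 - 1*51) + (342 - 50*17² + 7*17)/(4*(57 + 17)) = (10 - 51) + (¼)*(342 - 50*289 + 119)/74 = -41 + (¼)*(1/74)*(342 - 14450 + 119) = -41 + (¼)*(1/74)*(-13989) = -41 - 13989/296 = -26125/296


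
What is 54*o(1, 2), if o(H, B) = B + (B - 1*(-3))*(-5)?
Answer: -1242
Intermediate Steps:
o(H, B) = -15 - 4*B (o(H, B) = B + (B + 3)*(-5) = B + (3 + B)*(-5) = B + (-15 - 5*B) = -15 - 4*B)
54*o(1, 2) = 54*(-15 - 4*2) = 54*(-15 - 8) = 54*(-23) = -1242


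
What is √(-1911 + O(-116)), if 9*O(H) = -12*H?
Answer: I*√15807/3 ≈ 41.909*I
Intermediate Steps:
O(H) = -4*H/3 (O(H) = (-12*H)/9 = -4*H/3)
√(-1911 + O(-116)) = √(-1911 - 4/3*(-116)) = √(-1911 + 464/3) = √(-5269/3) = I*√15807/3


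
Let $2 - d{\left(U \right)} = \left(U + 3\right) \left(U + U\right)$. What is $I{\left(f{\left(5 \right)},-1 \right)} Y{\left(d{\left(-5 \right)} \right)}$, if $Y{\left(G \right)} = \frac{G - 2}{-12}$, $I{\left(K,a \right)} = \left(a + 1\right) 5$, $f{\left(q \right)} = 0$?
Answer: $0$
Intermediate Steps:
$d{\left(U \right)} = 2 - 2 U \left(3 + U\right)$ ($d{\left(U \right)} = 2 - \left(U + 3\right) \left(U + U\right) = 2 - \left(3 + U\right) 2 U = 2 - 2 U \left(3 + U\right)$)
$I{\left(K,a \right)} = 5 + 5 a$ ($I{\left(K,a \right)} = \left(1 + a\right) 5 = 5 + 5 a$)
$Y{\left(G \right)} = \frac{1}{6} - \frac{G}{12}$ ($Y{\left(G \right)} = \left(-2 + G\right) \left(- \frac{1}{12}\right) = \frac{1}{6} - \frac{G}{12}$)
$I{\left(f{\left(5 \right)},-1 \right)} Y{\left(d{\left(-5 \right)} \right)} = \left(5 + 5 \left(-1\right)\right) \left(\frac{1}{6} - \frac{2 - -30 - 2 \left(-5\right)^{2}}{12}\right) = \left(5 - 5\right) \left(\frac{1}{6} - \frac{2 + 30 - 50}{12}\right) = 0 \left(\frac{1}{6} - \frac{2 + 30 - 50}{12}\right) = 0 \left(\frac{1}{6} - - \frac{3}{2}\right) = 0 \left(\frac{1}{6} + \frac{3}{2}\right) = 0 \cdot \frac{5}{3} = 0$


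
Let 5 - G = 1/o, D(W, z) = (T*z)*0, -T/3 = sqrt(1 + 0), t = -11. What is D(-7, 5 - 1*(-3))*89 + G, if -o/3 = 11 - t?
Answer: 331/66 ≈ 5.0152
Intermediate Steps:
T = -3 (T = -3*sqrt(1 + 0) = -3*sqrt(1) = -3*1 = -3)
D(W, z) = 0 (D(W, z) = -3*z*0 = 0)
o = -66 (o = -3*(11 - 1*(-11)) = -3*(11 + 11) = -3*22 = -66)
G = 331/66 (G = 5 - 1/(-66) = 5 - 1*(-1/66) = 5 + 1/66 = 331/66 ≈ 5.0152)
D(-7, 5 - 1*(-3))*89 + G = 0*89 + 331/66 = 0 + 331/66 = 331/66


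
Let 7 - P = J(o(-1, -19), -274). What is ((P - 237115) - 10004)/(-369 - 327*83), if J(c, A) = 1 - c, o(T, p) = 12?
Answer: 82367/9170 ≈ 8.9822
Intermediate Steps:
P = 18 (P = 7 - (1 - 1*12) = 7 - (1 - 12) = 7 - 1*(-11) = 7 + 11 = 18)
((P - 237115) - 10004)/(-369 - 327*83) = ((18 - 237115) - 10004)/(-369 - 327*83) = (-237097 - 10004)/(-369 - 27141) = -247101/(-27510) = -247101*(-1/27510) = 82367/9170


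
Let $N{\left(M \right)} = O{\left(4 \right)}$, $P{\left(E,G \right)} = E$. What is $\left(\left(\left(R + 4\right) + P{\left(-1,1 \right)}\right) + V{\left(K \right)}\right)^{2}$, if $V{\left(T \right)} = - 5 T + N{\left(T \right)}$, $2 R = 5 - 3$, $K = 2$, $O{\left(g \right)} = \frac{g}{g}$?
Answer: $25$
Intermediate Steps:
$O{\left(g \right)} = 1$
$N{\left(M \right)} = 1$
$R = 1$ ($R = \frac{5 - 3}{2} = \frac{1}{2} \cdot 2 = 1$)
$V{\left(T \right)} = 1 - 5 T$ ($V{\left(T \right)} = - 5 T + 1 = 1 - 5 T$)
$\left(\left(\left(R + 4\right) + P{\left(-1,1 \right)}\right) + V{\left(K \right)}\right)^{2} = \left(\left(\left(1 + 4\right) - 1\right) + \left(1 - 10\right)\right)^{2} = \left(\left(5 - 1\right) + \left(1 - 10\right)\right)^{2} = \left(4 - 9\right)^{2} = \left(-5\right)^{2} = 25$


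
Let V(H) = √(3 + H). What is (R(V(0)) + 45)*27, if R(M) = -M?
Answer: 1215 - 27*√3 ≈ 1168.2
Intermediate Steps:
(R(V(0)) + 45)*27 = (-√(3 + 0) + 45)*27 = (-√3 + 45)*27 = (45 - √3)*27 = 1215 - 27*√3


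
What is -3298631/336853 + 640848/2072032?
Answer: -413687338553/43623137206 ≈ -9.4832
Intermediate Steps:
-3298631/336853 + 640848/2072032 = -3298631*1/336853 + 640848*(1/2072032) = -3298631/336853 + 40053/129502 = -413687338553/43623137206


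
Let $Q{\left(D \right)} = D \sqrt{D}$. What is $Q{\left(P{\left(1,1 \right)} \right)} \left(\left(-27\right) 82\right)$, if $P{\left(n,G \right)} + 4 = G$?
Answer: $6642 i \sqrt{3} \approx 11504.0 i$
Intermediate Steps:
$P{\left(n,G \right)} = -4 + G$
$Q{\left(D \right)} = D^{\frac{3}{2}}$
$Q{\left(P{\left(1,1 \right)} \right)} \left(\left(-27\right) 82\right) = \left(-4 + 1\right)^{\frac{3}{2}} \left(\left(-27\right) 82\right) = \left(-3\right)^{\frac{3}{2}} \left(-2214\right) = - 3 i \sqrt{3} \left(-2214\right) = 6642 i \sqrt{3}$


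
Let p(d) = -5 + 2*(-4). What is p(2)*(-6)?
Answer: 78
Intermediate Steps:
p(d) = -13 (p(d) = -5 - 8 = -13)
p(2)*(-6) = -13*(-6) = 78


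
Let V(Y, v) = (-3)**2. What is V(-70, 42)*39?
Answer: 351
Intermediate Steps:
V(Y, v) = 9
V(-70, 42)*39 = 9*39 = 351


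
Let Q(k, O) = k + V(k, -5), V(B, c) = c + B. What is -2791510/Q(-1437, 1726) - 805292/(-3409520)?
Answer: 21834925713/22513780 ≈ 969.85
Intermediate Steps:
V(B, c) = B + c
Q(k, O) = -5 + 2*k (Q(k, O) = k + (k - 5) = k + (-5 + k) = -5 + 2*k)
-2791510/Q(-1437, 1726) - 805292/(-3409520) = -2791510/(-5 + 2*(-1437)) - 805292/(-3409520) = -2791510/(-5 - 2874) - 805292*(-1/3409520) = -2791510/(-2879) + 1847/7820 = -2791510*(-1/2879) + 1847/7820 = 2791510/2879 + 1847/7820 = 21834925713/22513780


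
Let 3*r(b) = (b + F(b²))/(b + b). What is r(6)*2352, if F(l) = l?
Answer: 2744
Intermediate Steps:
r(b) = (b + b²)/(6*b) (r(b) = ((b + b²)/(b + b))/3 = ((b + b²)/((2*b)))/3 = ((b + b²)*(1/(2*b)))/3 = ((b + b²)/(2*b))/3 = (b + b²)/(6*b))
r(6)*2352 = (⅙ + (⅙)*6)*2352 = (⅙ + 1)*2352 = (7/6)*2352 = 2744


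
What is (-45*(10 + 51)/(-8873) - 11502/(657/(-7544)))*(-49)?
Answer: -4191795744129/647729 ≈ -6.4715e+6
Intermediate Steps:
(-45*(10 + 51)/(-8873) - 11502/(657/(-7544)))*(-49) = (-45*61*(-1/8873) - 11502/(657*(-1/7544)))*(-49) = (-2745*(-1/8873) - 11502/(-657/7544))*(-49) = (2745/8873 - 11502*(-7544/657))*(-49) = (2745/8873 + 9641232/73)*(-49) = (85546851921/647729)*(-49) = -4191795744129/647729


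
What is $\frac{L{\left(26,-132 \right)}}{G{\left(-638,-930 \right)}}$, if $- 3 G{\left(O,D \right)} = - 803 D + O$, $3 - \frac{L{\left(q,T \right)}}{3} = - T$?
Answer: $\frac{1161}{746152} \approx 0.001556$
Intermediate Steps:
$L{\left(q,T \right)} = 9 + 3 T$ ($L{\left(q,T \right)} = 9 - 3 \left(- T\right) = 9 + 3 T$)
$G{\left(O,D \right)} = - \frac{O}{3} + \frac{803 D}{3}$ ($G{\left(O,D \right)} = - \frac{- 803 D + O}{3} = - \frac{O - 803 D}{3} = - \frac{O}{3} + \frac{803 D}{3}$)
$\frac{L{\left(26,-132 \right)}}{G{\left(-638,-930 \right)}} = \frac{9 + 3 \left(-132\right)}{\left(- \frac{1}{3}\right) \left(-638\right) + \frac{803}{3} \left(-930\right)} = \frac{9 - 396}{\frac{638}{3} - 248930} = - \frac{387}{- \frac{746152}{3}} = \left(-387\right) \left(- \frac{3}{746152}\right) = \frac{1161}{746152}$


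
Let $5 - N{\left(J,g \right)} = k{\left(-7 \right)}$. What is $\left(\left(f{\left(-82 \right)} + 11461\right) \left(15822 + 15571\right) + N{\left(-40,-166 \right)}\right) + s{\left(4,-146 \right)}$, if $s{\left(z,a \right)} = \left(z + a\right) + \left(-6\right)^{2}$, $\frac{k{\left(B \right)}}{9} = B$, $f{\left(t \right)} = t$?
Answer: $357220909$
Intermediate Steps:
$k{\left(B \right)} = 9 B$
$N{\left(J,g \right)} = 68$ ($N{\left(J,g \right)} = 5 - 9 \left(-7\right) = 5 - -63 = 5 + 63 = 68$)
$s{\left(z,a \right)} = 36 + a + z$ ($s{\left(z,a \right)} = \left(a + z\right) + 36 = 36 + a + z$)
$\left(\left(f{\left(-82 \right)} + 11461\right) \left(15822 + 15571\right) + N{\left(-40,-166 \right)}\right) + s{\left(4,-146 \right)} = \left(\left(-82 + 11461\right) \left(15822 + 15571\right) + 68\right) + \left(36 - 146 + 4\right) = \left(11379 \cdot 31393 + 68\right) - 106 = \left(357220947 + 68\right) - 106 = 357221015 - 106 = 357220909$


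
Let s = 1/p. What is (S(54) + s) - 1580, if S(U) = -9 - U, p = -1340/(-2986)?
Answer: -1099317/670 ≈ -1640.8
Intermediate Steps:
p = 670/1493 (p = -1340*(-1/2986) = 670/1493 ≈ 0.44876)
s = 1493/670 (s = 1/(670/1493) = 1493/670 ≈ 2.2284)
(S(54) + s) - 1580 = ((-9 - 1*54) + 1493/670) - 1580 = ((-9 - 54) + 1493/670) - 1580 = (-63 + 1493/670) - 1580 = -40717/670 - 1580 = -1099317/670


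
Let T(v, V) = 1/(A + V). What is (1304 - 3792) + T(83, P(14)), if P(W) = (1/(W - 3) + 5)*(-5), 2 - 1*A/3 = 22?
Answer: -2338731/940 ≈ -2488.0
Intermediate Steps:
A = -60 (A = 6 - 3*22 = 6 - 66 = -60)
P(W) = -25 - 5/(-3 + W) (P(W) = (1/(-3 + W) + 5)*(-5) = (5 + 1/(-3 + W))*(-5) = -25 - 5/(-3 + W))
T(v, V) = 1/(-60 + V)
(1304 - 3792) + T(83, P(14)) = (1304 - 3792) + 1/(-60 + 5*(14 - 5*14)/(-3 + 14)) = -2488 + 1/(-60 + 5*(14 - 70)/11) = -2488 + 1/(-60 + 5*(1/11)*(-56)) = -2488 + 1/(-60 - 280/11) = -2488 + 1/(-940/11) = -2488 - 11/940 = -2338731/940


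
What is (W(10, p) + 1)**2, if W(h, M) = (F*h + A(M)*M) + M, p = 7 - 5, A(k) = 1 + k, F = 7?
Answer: 6241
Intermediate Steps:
p = 2
W(h, M) = M + 7*h + M*(1 + M) (W(h, M) = (7*h + (1 + M)*M) + M = (7*h + M*(1 + M)) + M = M + 7*h + M*(1 + M))
(W(10, p) + 1)**2 = ((2 + 7*10 + 2*(1 + 2)) + 1)**2 = ((2 + 70 + 2*3) + 1)**2 = ((2 + 70 + 6) + 1)**2 = (78 + 1)**2 = 79**2 = 6241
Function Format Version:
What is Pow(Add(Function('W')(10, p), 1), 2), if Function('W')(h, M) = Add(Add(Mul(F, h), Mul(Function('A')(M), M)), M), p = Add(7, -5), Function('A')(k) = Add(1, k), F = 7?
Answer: 6241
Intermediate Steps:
p = 2
Function('W')(h, M) = Add(M, Mul(7, h), Mul(M, Add(1, M))) (Function('W')(h, M) = Add(Add(Mul(7, h), Mul(Add(1, M), M)), M) = Add(Add(Mul(7, h), Mul(M, Add(1, M))), M) = Add(M, Mul(7, h), Mul(M, Add(1, M))))
Pow(Add(Function('W')(10, p), 1), 2) = Pow(Add(Add(2, Mul(7, 10), Mul(2, Add(1, 2))), 1), 2) = Pow(Add(Add(2, 70, Mul(2, 3)), 1), 2) = Pow(Add(Add(2, 70, 6), 1), 2) = Pow(Add(78, 1), 2) = Pow(79, 2) = 6241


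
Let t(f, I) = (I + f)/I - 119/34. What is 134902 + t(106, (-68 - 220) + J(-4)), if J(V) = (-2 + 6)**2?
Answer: 18346279/136 ≈ 1.3490e+5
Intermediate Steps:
J(V) = 16 (J(V) = 4**2 = 16)
t(f, I) = -7/2 + (I + f)/I (t(f, I) = (I + f)/I - 119*1/34 = (I + f)/I - 7/2 = -7/2 + (I + f)/I)
134902 + t(106, (-68 - 220) + J(-4)) = 134902 + (-5/2 + 106/((-68 - 220) + 16)) = 134902 + (-5/2 + 106/(-288 + 16)) = 134902 + (-5/2 + 106/(-272)) = 134902 + (-5/2 + 106*(-1/272)) = 134902 + (-5/2 - 53/136) = 134902 - 393/136 = 18346279/136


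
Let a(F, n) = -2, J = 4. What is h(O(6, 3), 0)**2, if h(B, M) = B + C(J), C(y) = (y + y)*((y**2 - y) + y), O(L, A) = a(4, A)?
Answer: 15876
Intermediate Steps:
O(L, A) = -2
C(y) = 2*y**3 (C(y) = (2*y)*y**2 = 2*y**3)
h(B, M) = 128 + B (h(B, M) = B + 2*4**3 = B + 2*64 = B + 128 = 128 + B)
h(O(6, 3), 0)**2 = (128 - 2)**2 = 126**2 = 15876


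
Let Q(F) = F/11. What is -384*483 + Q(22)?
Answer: -185470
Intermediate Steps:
Q(F) = F/11 (Q(F) = F*(1/11) = F/11)
-384*483 + Q(22) = -384*483 + (1/11)*22 = -185472 + 2 = -185470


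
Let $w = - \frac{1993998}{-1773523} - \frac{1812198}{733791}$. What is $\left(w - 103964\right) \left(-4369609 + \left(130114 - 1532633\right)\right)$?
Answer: $\frac{260322978574733515490688}{433798405231} \approx 6.001 \cdot 10^{11}$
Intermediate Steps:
$w = - \frac{583599015712}{433798405231}$ ($w = \left(-1993998\right) \left(- \frac{1}{1773523}\right) - \frac{604066}{244597} = \frac{1993998}{1773523} - \frac{604066}{244597} = - \frac{583599015712}{433798405231} \approx -1.3453$)
$\left(w - 103964\right) \left(-4369609 + \left(130114 - 1532633\right)\right) = \left(- \frac{583599015712}{433798405231} - 103964\right) \left(-4369609 + \left(130114 - 1532633\right)\right) = - \frac{45100001000451396 \left(-4369609 - 1402519\right)}{433798405231} = \left(- \frac{45100001000451396}{433798405231}\right) \left(-5772128\right) = \frac{260322978574733515490688}{433798405231}$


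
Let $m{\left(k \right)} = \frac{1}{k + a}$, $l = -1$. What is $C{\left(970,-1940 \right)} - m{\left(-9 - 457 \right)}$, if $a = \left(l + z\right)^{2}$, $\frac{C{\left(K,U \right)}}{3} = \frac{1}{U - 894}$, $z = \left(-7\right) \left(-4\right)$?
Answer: $- \frac{3623}{745342} \approx -0.0048609$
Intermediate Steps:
$z = 28$
$C{\left(K,U \right)} = \frac{3}{-894 + U}$ ($C{\left(K,U \right)} = \frac{3}{U - 894} = \frac{3}{-894 + U}$)
$a = 729$ ($a = \left(-1 + 28\right)^{2} = 27^{2} = 729$)
$m{\left(k \right)} = \frac{1}{729 + k}$ ($m{\left(k \right)} = \frac{1}{k + 729} = \frac{1}{729 + k}$)
$C{\left(970,-1940 \right)} - m{\left(-9 - 457 \right)} = \frac{3}{-894 - 1940} - \frac{1}{729 - 466} = \frac{3}{-2834} - \frac{1}{729 - 466} = 3 \left(- \frac{1}{2834}\right) - \frac{1}{263} = - \frac{3}{2834} - \frac{1}{263} = - \frac{3623}{745342}$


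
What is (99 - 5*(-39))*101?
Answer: 29694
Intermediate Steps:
(99 - 5*(-39))*101 = (99 + 195)*101 = 294*101 = 29694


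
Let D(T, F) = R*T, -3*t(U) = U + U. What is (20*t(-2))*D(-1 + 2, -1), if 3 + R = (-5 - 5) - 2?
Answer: -400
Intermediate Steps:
R = -15 (R = -3 + ((-5 - 5) - 2) = -3 + (-10 - 2) = -3 - 12 = -15)
t(U) = -2*U/3 (t(U) = -(U + U)/3 = -2*U/3)
D(T, F) = -15*T
(20*t(-2))*D(-1 + 2, -1) = (20*(-⅔*(-2)))*(-15*(-1 + 2)) = (20*(4/3))*(-15*1) = (80/3)*(-15) = -400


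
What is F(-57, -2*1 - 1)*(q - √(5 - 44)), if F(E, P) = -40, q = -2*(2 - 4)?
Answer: -160 + 40*I*√39 ≈ -160.0 + 249.8*I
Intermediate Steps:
q = 4 (q = -2*(-2) = 4)
F(-57, -2*1 - 1)*(q - √(5 - 44)) = -40*(4 - √(5 - 44)) = -40*(4 - √(-39)) = -40*(4 - I*√39) = -160 + 40*I*√39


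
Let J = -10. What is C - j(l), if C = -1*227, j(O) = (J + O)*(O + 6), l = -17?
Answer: -524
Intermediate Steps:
j(O) = (-10 + O)*(6 + O) (j(O) = (-10 + O)*(O + 6) = (-10 + O)*(6 + O))
C = -227
C - j(l) = -227 - (-60 + (-17)² - 4*(-17)) = -227 - (-60 + 289 + 68) = -227 - 1*297 = -227 - 297 = -524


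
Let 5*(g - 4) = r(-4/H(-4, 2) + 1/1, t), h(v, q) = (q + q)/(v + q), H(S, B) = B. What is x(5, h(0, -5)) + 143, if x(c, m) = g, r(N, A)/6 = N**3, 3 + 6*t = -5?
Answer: 729/5 ≈ 145.80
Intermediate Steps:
t = -4/3 (t = -1/2 + (1/6)*(-5) = -1/2 - 5/6 = -4/3 ≈ -1.3333)
r(N, A) = 6*N**3
h(v, q) = 2*q/(q + v) (h(v, q) = (2*q)/(q + v) = 2*q/(q + v))
g = 14/5 (g = 4 + (6*(-4/2 + 1/1)**3)/5 = 4 + (6*(-4*1/2 + 1*1)**3)/5 = 4 + (6*(-2 + 1)**3)/5 = 4 + (6*(-1)**3)/5 = 4 + (6*(-1))/5 = 4 + (1/5)*(-6) = 4 - 6/5 = 14/5 ≈ 2.8000)
x(c, m) = 14/5
x(5, h(0, -5)) + 143 = 14/5 + 143 = 729/5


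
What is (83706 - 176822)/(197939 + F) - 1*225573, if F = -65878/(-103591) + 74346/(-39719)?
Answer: -183711783223897983535/814421052587127 ≈ -2.2557e+5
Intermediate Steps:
F = -5084968204/4114530929 (F = -65878*(-1/103591) + 74346*(-1/39719) = 65878/103591 - 74346/39719 = -5084968204/4114530929 ≈ -1.2359)
(83706 - 176822)/(197939 + F) - 1*225573 = (83706 - 176822)/(197939 - 5084968204/4114530929) - 1*225573 = -93116/814421052587127/4114530929 - 225573 = -93116*4114530929/814421052587127 - 225573 = -383128661984764/814421052587127 - 225573 = -183711783223897983535/814421052587127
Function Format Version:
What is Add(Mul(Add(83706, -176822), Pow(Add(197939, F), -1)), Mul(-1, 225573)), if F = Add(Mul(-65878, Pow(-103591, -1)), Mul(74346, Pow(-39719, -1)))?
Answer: Rational(-183711783223897983535, 814421052587127) ≈ -2.2557e+5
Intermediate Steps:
F = Rational(-5084968204, 4114530929) (F = Add(Mul(-65878, Rational(-1, 103591)), Mul(74346, Rational(-1, 39719))) = Add(Rational(65878, 103591), Rational(-74346, 39719)) = Rational(-5084968204, 4114530929) ≈ -1.2359)
Add(Mul(Add(83706, -176822), Pow(Add(197939, F), -1)), Mul(-1, 225573)) = Add(Mul(Add(83706, -176822), Pow(Add(197939, Rational(-5084968204, 4114530929)), -1)), Mul(-1, 225573)) = Add(Mul(-93116, Pow(Rational(814421052587127, 4114530929), -1)), -225573) = Add(Mul(-93116, Rational(4114530929, 814421052587127)), -225573) = Add(Rational(-383128661984764, 814421052587127), -225573) = Rational(-183711783223897983535, 814421052587127)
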